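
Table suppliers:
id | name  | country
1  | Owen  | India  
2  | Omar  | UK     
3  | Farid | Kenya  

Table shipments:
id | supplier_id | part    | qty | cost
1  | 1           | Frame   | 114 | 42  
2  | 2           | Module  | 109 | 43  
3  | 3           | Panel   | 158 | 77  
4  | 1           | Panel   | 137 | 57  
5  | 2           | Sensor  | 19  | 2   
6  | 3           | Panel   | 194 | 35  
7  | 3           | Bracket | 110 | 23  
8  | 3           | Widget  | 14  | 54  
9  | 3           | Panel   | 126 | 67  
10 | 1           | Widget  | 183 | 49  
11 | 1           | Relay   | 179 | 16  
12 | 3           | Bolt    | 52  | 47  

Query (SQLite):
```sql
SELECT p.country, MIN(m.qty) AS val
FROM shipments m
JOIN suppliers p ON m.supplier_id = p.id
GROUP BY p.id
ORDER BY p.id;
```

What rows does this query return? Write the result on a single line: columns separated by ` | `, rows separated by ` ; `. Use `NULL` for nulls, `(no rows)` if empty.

Join each shipments row to its suppliers via supplier_id.
Group joined rows by suppliers.id; compute MIN(m.qty) per group.
  1: ids {1, 4, 10, 11} → MIN(m.qty)=114
  2: ids {2, 5} → MIN(m.qty)=19
  3: ids {3, 6, 7, 8, 9, 12} → MIN(m.qty)=14

India | 114 ; UK | 19 ; Kenya | 14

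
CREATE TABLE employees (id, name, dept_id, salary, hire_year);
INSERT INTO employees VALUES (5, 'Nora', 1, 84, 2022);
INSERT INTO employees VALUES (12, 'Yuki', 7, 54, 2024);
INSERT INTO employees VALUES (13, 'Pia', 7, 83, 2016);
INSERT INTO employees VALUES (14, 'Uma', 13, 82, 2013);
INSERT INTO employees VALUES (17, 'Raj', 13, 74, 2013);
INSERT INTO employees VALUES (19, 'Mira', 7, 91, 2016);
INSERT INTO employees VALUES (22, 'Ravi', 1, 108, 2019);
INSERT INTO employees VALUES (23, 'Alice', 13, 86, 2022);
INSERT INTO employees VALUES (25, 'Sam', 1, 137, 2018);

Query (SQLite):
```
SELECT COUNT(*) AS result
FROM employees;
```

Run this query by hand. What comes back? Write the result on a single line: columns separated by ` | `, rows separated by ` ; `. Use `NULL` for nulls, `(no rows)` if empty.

All salary values: [84, 54, 83, 82, 74, 91, 108, 86, 137].
COUNT(*) counts rows → 9.

9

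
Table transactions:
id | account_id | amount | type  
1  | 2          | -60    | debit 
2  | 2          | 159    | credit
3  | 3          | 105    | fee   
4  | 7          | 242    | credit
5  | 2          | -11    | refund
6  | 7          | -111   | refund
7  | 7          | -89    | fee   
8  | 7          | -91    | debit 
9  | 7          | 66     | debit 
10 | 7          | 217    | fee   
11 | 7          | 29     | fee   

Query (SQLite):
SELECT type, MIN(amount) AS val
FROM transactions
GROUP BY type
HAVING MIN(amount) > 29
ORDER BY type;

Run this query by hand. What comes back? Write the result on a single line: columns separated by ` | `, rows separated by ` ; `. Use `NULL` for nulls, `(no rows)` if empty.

credit | 159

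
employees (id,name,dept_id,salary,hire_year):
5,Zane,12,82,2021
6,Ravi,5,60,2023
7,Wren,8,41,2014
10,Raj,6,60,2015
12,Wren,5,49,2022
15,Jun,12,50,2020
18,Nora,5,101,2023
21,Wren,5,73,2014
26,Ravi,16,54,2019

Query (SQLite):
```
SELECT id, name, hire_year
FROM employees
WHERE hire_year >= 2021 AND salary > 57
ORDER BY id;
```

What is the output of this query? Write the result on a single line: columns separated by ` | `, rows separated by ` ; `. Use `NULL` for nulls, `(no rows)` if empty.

hire_year >= 2021: ids {5, 6, 12, 18}
salary > 57: ids {5, 6, 10, 18, 21}
Combine with AND.

5 | Zane | 2021 ; 6 | Ravi | 2023 ; 18 | Nora | 2023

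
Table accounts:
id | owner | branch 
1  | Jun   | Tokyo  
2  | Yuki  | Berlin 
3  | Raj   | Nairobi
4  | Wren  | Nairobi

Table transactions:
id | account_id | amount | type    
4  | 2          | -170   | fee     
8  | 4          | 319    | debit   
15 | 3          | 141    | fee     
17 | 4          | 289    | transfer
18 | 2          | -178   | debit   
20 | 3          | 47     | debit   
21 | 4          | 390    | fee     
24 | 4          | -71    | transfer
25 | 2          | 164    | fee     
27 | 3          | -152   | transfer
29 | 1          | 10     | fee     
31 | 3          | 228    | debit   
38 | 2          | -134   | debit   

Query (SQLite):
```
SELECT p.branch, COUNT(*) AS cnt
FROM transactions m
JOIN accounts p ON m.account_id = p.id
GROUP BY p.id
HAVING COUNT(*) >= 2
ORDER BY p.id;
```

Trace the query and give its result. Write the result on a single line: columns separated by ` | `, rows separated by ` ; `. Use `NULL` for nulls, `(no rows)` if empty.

Join each transactions row to its accounts via account_id.
Group joined rows by accounts.id; compute COUNT(*) per group.
HAVING: keep groups with count ≥ 2.
  1: ids {29} → COUNT(*)=1
  2: ids {4, 18, 25, 38} → COUNT(*)=4
  3: ids {15, 20, 27, 31} → COUNT(*)=4
  4: ids {8, 17, 21, 24} → COUNT(*)=4

Berlin | 4 ; Nairobi | 4 ; Nairobi | 4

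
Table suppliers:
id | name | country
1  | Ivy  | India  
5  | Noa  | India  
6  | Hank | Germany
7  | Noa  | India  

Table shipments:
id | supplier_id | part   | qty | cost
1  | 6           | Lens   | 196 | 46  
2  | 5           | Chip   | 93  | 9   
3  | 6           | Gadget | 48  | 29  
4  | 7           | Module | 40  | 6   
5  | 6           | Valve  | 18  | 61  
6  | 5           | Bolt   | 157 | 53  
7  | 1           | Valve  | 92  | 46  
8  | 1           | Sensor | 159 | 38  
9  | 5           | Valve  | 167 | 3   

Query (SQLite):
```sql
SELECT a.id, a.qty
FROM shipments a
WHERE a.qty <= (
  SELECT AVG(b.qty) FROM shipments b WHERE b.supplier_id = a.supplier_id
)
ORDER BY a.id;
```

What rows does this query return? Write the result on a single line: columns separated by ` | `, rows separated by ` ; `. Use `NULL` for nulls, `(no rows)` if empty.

2 | 93 ; 3 | 48 ; 4 | 40 ; 5 | 18 ; 7 | 92

For each shipments row a, compute AVG(qty) over rows sharing a.supplier_id.
Keep row a if a.qty <= that per-group AVG.
  supplier_id=1: AVG(qty) = 125.5
  supplier_id=5: AVG(qty) = 139.0
  supplier_id=6: AVG(qty) = 87.333333
  supplier_id=7: AVG(qty) = 40.0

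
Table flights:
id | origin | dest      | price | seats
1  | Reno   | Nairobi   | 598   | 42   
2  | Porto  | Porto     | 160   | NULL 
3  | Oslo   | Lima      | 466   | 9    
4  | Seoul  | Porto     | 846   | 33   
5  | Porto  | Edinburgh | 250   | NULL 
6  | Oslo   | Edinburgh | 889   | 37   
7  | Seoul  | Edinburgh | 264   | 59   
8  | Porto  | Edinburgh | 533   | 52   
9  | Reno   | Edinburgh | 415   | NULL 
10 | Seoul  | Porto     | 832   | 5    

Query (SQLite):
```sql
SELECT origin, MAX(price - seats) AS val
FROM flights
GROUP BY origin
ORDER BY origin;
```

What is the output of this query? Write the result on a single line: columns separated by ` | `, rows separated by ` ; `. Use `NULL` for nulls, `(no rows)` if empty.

For each row compute price - seats.
Group by origin; take MAX of the expression per group.
  Oslo: ids {3, 6} → MAX(price - seats)=852
  Porto: ids {2, 5, 8} → MAX(price - seats)=481
  Reno: ids {1, 9} → MAX(price - seats)=556
  Seoul: ids {4, 7, 10} → MAX(price - seats)=827

Oslo | 852 ; Porto | 481 ; Reno | 556 ; Seoul | 827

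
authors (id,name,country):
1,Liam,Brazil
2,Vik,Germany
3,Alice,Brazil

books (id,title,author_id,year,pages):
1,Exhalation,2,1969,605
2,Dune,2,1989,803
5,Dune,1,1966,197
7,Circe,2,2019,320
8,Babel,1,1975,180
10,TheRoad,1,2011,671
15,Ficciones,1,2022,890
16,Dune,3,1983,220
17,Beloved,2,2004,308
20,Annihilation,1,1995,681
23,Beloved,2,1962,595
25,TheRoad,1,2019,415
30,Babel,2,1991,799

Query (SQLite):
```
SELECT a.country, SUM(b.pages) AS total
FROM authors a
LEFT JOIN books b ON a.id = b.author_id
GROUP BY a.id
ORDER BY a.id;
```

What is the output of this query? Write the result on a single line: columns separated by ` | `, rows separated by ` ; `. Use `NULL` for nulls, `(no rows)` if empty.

Brazil | 3034 ; Germany | 3430 ; Brazil | 220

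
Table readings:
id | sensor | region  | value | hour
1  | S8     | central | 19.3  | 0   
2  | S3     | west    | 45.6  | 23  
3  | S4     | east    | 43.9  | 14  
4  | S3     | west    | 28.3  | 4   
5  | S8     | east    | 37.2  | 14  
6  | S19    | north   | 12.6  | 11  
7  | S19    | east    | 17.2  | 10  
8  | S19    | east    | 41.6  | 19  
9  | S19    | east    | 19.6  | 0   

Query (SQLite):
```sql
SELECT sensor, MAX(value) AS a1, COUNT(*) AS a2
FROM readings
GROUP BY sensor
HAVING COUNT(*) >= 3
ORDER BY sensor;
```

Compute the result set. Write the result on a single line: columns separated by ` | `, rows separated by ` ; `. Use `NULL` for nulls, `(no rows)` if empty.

S19 | 41.6 | 4

Group readings by sensor.
Per group compute: MAX(value), COUNT(*).
HAVING: drop groups with fewer than 3 rows.
  S19: ids {6, 7, 8, 9} → MAX(value)=41.6, COUNT(*)=4
  S3: ids {2, 4} → MAX(value)=45.6, COUNT(*)=2
  S4: ids {3} → MAX(value)=43.9, COUNT(*)=1
  S8: ids {1, 5} → MAX(value)=37.2, COUNT(*)=2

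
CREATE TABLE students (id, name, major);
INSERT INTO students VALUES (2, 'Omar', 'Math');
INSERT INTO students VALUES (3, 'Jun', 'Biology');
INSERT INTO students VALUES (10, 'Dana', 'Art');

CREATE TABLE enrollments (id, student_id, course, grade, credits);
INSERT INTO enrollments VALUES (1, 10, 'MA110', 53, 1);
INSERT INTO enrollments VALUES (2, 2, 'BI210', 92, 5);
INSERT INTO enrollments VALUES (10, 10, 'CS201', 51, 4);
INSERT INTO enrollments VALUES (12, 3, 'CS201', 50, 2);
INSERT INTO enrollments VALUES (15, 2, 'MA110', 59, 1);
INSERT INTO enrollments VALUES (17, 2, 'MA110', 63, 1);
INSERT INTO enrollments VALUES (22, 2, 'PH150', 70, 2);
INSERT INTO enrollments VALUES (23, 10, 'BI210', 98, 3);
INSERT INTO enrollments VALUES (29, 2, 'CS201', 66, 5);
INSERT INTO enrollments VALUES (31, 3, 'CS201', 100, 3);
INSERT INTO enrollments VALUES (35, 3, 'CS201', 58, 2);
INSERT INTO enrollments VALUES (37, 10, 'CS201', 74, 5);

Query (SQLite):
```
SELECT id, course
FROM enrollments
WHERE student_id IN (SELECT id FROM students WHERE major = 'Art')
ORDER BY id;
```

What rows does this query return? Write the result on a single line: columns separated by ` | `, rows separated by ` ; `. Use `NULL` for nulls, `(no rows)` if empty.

Inner query: students.id where major = 'Art'.
Outer: keep enrollments rows whose student_id is in that set.
Inner query → {10}

1 | MA110 ; 10 | CS201 ; 23 | BI210 ; 37 | CS201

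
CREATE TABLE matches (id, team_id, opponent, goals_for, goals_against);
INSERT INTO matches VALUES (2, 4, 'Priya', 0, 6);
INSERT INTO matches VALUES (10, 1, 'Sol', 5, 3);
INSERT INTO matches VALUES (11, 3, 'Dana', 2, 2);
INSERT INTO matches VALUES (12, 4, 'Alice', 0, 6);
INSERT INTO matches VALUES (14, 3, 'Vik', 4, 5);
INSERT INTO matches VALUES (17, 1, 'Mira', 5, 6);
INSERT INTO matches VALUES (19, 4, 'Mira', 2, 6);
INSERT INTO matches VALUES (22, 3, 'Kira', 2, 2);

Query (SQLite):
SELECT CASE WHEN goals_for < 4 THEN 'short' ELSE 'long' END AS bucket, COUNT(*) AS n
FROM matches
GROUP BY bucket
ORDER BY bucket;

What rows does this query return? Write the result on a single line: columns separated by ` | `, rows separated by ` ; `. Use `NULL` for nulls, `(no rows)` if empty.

long | 3 ; short | 5

Bucket rows by goals_for < 4 → 'short' else 'long'; count each bucket.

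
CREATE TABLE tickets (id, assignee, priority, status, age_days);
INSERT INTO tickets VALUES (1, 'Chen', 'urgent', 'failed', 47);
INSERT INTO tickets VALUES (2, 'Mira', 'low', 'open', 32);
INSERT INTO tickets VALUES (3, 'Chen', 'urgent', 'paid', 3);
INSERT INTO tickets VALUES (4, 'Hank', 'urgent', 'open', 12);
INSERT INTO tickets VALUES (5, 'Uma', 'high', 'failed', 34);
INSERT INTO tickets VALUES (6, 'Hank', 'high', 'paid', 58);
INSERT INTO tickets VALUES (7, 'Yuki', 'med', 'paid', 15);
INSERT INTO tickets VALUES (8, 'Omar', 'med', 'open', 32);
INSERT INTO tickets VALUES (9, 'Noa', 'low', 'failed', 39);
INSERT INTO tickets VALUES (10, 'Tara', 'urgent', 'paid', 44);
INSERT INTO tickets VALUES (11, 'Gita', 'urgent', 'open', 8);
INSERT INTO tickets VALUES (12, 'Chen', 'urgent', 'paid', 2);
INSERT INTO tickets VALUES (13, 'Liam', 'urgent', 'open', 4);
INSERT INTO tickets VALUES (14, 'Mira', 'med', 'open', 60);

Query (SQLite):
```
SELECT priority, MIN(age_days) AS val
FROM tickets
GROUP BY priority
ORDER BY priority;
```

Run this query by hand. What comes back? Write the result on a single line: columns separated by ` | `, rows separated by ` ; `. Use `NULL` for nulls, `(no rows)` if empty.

Partition tickets by priority; compute MIN(age_days) within each group.
  high: ids {5, 6} → MIN(age_days)=34
  low: ids {2, 9} → MIN(age_days)=32
  med: ids {7, 8, 14} → MIN(age_days)=15
  urgent: ids {1, 3, 4, 10, 11, 12, 13} → MIN(age_days)=2

high | 34 ; low | 32 ; med | 15 ; urgent | 2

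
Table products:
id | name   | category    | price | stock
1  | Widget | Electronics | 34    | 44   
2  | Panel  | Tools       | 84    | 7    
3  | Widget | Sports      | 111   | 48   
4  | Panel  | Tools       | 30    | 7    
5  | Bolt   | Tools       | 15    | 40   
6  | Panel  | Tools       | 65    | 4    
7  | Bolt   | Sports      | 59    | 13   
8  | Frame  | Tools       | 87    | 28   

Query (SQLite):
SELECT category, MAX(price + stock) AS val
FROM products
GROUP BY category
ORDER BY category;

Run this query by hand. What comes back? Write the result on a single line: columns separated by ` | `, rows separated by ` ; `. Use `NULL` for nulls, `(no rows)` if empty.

For each row compute price + stock.
Group by category; take MAX of the expression per group.
  Electronics: ids {1} → MAX(price + stock)=78
  Sports: ids {3, 7} → MAX(price + stock)=159
  Tools: ids {2, 4, 5, 6, 8} → MAX(price + stock)=115

Electronics | 78 ; Sports | 159 ; Tools | 115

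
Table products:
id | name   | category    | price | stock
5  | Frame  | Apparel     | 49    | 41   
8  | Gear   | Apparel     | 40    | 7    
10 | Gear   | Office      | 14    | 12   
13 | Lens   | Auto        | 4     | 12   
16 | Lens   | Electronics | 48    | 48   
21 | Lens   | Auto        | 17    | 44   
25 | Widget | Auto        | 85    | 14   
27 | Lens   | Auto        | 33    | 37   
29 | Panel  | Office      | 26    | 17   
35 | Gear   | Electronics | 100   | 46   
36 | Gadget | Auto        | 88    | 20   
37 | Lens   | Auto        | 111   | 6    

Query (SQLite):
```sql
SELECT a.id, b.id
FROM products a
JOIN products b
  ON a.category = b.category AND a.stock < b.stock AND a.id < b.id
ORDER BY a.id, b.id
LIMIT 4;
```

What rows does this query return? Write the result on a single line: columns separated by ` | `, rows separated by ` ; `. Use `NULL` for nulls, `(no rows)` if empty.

Pairs (a,b) with same category, a.stock < b.stock, a.id < b.id.
category groups: Apparel:{5,8} Auto:{13,21,25,27,36,37} Electronics:{16,35} Office:{10,29}
Ordered by (a.id, b.id); first 4.

10 | 29 ; 13 | 21 ; 13 | 25 ; 13 | 27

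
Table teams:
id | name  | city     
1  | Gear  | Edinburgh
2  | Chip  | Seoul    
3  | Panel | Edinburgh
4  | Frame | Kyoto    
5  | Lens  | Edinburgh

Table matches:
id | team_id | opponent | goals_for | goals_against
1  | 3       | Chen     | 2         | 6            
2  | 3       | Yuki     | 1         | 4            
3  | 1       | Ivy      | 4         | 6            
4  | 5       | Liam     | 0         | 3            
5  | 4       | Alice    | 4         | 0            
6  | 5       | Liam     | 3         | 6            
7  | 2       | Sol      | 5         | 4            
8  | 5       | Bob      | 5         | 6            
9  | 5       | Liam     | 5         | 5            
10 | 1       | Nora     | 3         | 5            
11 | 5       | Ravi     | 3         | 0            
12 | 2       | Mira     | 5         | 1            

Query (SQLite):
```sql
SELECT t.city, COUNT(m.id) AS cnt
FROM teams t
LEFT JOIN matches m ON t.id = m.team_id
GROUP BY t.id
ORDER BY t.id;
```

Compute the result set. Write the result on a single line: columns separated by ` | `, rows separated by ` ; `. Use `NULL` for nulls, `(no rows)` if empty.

Edinburgh | 2 ; Seoul | 2 ; Edinburgh | 2 ; Kyoto | 1 ; Edinburgh | 5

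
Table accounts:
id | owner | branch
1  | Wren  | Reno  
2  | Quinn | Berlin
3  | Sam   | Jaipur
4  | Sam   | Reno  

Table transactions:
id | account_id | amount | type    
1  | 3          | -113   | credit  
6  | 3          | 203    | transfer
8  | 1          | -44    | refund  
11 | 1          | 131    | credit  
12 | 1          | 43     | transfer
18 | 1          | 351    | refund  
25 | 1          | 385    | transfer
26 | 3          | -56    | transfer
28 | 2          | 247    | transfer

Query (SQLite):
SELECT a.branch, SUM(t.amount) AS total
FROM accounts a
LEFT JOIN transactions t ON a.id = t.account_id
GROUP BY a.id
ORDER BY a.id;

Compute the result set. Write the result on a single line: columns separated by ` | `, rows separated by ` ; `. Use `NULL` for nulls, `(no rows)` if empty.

Reno | 866 ; Berlin | 247 ; Jaipur | 34 ; Reno | NULL

LEFT JOIN keeps every accounts row; unmatched ones get NULL for transactions columns.
Group by accounts.id and compute SUM(t.amount). SUM over an all-NULL group is NULL.
  1: ids {8, 11, 12, 18, 25} → SUM(t.amount)=866
  2: ids {28} → SUM(t.amount)=247
  3: ids {1, 6, 26} → SUM(t.amount)=34
  4: ids {—} → SUM(t.amount)=NULL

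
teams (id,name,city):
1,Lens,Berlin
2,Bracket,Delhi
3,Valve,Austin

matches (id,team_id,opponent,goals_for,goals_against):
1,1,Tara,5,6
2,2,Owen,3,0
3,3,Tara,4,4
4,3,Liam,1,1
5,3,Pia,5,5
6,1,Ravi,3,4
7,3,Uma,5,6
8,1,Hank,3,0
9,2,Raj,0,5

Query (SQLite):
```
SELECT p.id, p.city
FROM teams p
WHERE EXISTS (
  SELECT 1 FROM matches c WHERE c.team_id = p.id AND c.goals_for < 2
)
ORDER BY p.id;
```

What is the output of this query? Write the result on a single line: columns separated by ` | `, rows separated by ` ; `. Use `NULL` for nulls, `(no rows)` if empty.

For each teams row, check whether any matches with matching team_id has goals_for < 2.
Keep rows where that is true.

2 | Delhi ; 3 | Austin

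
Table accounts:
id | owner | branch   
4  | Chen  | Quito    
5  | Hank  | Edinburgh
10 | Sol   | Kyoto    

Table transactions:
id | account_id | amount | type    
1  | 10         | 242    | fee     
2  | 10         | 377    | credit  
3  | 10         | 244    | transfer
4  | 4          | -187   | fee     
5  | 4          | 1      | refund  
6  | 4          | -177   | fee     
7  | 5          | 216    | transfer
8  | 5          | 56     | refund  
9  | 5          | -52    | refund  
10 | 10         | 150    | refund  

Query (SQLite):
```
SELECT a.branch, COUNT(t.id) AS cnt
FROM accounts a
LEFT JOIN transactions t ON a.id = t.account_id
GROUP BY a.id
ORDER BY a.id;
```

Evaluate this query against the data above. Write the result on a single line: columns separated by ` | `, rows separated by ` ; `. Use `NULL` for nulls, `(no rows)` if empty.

Quito | 3 ; Edinburgh | 3 ; Kyoto | 4

LEFT JOIN keeps every accounts row; unmatched ones get NULL for transactions columns.
Group by accounts.id and compute COUNT(t.id). COUNT(col) of an all-NULL group is 0.
  4: ids {4, 5, 6} → COUNT(t.id)=3
  5: ids {7, 8, 9} → COUNT(t.id)=3
  10: ids {1, 2, 3, 10} → COUNT(t.id)=4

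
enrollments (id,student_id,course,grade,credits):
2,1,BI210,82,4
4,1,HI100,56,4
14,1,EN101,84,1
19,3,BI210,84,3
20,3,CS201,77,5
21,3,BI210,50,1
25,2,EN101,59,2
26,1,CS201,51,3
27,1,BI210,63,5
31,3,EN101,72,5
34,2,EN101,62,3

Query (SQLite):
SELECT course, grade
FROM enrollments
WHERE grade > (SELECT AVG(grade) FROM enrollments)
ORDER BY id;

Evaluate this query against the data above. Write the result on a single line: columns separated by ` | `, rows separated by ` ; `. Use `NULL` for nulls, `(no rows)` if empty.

Scalar subquery: AVG(grade) over all enrollments rows = 67.272727 (≈; comparison uses full precision).
Keep rows where grade > that value.

BI210 | 82 ; EN101 | 84 ; BI210 | 84 ; CS201 | 77 ; EN101 | 72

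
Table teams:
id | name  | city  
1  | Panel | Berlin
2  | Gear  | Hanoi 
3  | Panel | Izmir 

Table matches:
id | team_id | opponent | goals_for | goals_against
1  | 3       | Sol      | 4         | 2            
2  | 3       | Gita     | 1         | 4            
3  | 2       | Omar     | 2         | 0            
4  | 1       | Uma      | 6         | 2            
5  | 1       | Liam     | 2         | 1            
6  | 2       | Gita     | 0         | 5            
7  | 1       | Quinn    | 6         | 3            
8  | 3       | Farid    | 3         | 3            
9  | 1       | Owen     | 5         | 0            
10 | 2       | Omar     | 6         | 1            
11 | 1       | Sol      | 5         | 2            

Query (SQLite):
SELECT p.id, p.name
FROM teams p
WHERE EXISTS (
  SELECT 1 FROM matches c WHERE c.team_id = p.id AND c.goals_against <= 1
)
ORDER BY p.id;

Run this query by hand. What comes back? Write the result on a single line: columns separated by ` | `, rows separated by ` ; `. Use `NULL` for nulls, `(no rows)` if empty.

1 | Panel ; 2 | Gear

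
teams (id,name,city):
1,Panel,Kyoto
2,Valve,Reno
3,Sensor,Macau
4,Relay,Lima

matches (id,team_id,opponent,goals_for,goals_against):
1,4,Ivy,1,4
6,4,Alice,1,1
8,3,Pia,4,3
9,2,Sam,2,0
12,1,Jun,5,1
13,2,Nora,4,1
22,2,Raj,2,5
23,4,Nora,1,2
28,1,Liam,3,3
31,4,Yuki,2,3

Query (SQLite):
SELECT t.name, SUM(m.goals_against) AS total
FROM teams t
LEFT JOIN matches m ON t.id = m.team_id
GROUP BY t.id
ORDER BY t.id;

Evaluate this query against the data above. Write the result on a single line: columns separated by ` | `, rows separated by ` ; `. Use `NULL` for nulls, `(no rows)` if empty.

LEFT JOIN keeps every teams row; unmatched ones get NULL for matches columns.
Group by teams.id and compute SUM(m.goals_against). SUM over an all-NULL group is NULL.
  1: ids {12, 28} → SUM(m.goals_against)=4
  2: ids {9, 13, 22} → SUM(m.goals_against)=6
  3: ids {8} → SUM(m.goals_against)=3
  4: ids {1, 6, 23, 31} → SUM(m.goals_against)=10

Panel | 4 ; Valve | 6 ; Sensor | 3 ; Relay | 10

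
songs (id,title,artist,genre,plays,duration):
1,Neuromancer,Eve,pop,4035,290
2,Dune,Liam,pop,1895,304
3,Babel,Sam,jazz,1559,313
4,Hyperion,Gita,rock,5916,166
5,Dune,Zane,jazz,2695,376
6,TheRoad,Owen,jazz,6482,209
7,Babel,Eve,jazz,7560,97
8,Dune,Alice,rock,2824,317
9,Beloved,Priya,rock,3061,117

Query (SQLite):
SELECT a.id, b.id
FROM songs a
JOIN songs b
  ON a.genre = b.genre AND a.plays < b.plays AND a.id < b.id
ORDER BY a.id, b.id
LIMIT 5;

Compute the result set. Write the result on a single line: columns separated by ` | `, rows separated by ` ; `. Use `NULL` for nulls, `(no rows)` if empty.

Pairs (a,b) with same genre, a.plays < b.plays, a.id < b.id.
genre groups: jazz:{3,5,6,7} pop:{1,2} rock:{4,8,9}
Ordered by (a.id, b.id); first 5.

3 | 5 ; 3 | 6 ; 3 | 7 ; 5 | 6 ; 5 | 7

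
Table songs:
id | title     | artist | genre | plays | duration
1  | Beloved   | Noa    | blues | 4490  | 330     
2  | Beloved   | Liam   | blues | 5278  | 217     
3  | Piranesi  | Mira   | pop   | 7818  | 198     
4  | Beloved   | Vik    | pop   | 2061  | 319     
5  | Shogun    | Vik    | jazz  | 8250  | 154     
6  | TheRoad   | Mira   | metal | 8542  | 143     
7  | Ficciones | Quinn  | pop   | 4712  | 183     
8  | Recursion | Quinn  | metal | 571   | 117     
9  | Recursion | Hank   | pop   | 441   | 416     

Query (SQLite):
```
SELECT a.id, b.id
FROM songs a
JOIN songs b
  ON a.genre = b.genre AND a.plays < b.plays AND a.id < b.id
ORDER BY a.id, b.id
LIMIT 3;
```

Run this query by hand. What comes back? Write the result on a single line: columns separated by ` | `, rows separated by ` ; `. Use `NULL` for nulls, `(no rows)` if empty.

1 | 2 ; 4 | 7

Pairs (a,b) with same genre, a.plays < b.plays, a.id < b.id.
genre groups: blues:{1,2} jazz:{5} metal:{6,8} pop:{3,4,7,9}
Ordered by (a.id, b.id); first 3.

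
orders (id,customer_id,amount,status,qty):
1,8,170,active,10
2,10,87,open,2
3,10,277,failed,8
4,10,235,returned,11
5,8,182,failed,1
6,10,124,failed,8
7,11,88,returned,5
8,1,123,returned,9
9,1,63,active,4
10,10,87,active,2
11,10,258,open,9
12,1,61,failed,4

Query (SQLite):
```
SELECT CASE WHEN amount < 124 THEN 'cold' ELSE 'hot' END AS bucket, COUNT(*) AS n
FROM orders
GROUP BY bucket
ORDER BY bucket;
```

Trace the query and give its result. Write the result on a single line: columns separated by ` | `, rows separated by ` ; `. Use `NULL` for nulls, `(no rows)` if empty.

Bucket rows by amount < 124 → 'cold' else 'hot'; count each bucket.

cold | 6 ; hot | 6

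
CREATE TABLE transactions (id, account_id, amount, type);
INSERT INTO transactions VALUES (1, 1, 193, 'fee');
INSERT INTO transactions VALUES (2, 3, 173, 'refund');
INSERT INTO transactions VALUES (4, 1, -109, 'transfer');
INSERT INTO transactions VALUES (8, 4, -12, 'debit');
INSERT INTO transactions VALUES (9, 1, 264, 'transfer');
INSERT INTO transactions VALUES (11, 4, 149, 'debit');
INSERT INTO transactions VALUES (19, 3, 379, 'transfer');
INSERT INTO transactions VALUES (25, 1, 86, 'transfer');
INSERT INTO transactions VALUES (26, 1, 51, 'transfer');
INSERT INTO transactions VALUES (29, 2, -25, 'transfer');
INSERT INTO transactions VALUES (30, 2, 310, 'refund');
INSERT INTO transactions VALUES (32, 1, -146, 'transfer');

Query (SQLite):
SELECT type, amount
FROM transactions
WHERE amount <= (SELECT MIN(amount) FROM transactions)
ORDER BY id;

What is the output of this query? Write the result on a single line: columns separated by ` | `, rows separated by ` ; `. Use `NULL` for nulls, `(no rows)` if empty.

transfer | -146

Scalar subquery: MIN(amount) over all transactions rows = -146.
Keep rows where amount <= that value.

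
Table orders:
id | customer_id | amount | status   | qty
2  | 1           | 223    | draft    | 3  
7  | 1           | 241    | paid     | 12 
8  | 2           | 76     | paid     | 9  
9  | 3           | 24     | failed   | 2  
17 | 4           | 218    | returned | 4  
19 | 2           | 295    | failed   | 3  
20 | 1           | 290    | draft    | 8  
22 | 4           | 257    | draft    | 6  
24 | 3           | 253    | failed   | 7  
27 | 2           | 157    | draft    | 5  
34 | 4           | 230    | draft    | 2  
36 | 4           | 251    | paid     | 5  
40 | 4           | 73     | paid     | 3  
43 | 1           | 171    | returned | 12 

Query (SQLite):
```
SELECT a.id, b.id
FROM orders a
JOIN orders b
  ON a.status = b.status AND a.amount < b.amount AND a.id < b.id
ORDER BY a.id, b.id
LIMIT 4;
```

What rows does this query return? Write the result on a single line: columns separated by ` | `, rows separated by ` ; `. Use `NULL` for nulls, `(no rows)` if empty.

Pairs (a,b) with same status, a.amount < b.amount, a.id < b.id.
status groups: draft:{2,20,22,27,34} failed:{9,19,24} paid:{7,8,36,40} returned:{17,43}
Ordered by (a.id, b.id); first 4.

2 | 20 ; 2 | 22 ; 2 | 34 ; 7 | 36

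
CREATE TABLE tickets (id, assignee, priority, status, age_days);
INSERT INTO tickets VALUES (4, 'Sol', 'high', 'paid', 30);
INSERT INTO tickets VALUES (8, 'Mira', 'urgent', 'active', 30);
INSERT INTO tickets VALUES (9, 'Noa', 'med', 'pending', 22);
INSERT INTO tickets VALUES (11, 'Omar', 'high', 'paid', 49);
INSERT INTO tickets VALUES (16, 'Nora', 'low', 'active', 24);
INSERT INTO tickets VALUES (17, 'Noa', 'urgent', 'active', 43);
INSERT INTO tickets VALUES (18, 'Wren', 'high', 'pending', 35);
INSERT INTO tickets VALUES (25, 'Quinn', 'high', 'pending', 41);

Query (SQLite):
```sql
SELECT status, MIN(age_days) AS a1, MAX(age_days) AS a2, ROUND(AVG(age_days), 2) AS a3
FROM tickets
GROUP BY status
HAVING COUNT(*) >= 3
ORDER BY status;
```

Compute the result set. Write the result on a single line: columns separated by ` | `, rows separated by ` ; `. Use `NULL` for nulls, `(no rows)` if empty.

active | 24 | 43 | 32.33 ; pending | 22 | 41 | 32.67

Group tickets by status.
Per group compute: MIN(age_days), MAX(age_days), ROUND(AVG(age_days), 2).
HAVING: drop groups with fewer than 3 rows.
  active: ids {8, 16, 17} → MIN(age_days)=24, MAX(age_days)=43, ROUND(AVG(age_days), 2)=32.33
  paid: ids {4, 11} → MIN(age_days)=30, MAX(age_days)=49, ROUND(AVG(age_days), 2)=39.5
  pending: ids {9, 18, 25} → MIN(age_days)=22, MAX(age_days)=41, ROUND(AVG(age_days), 2)=32.67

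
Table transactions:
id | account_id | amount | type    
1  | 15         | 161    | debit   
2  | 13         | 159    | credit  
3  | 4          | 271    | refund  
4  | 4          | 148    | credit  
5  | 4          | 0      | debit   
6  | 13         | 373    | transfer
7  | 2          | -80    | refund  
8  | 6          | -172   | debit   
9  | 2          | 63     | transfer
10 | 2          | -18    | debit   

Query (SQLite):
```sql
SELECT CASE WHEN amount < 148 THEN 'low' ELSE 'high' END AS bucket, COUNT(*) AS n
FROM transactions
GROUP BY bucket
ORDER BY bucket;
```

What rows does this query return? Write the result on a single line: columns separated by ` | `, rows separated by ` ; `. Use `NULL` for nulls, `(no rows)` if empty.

Bucket rows by amount < 148 → 'low' else 'high'; count each bucket.

high | 5 ; low | 5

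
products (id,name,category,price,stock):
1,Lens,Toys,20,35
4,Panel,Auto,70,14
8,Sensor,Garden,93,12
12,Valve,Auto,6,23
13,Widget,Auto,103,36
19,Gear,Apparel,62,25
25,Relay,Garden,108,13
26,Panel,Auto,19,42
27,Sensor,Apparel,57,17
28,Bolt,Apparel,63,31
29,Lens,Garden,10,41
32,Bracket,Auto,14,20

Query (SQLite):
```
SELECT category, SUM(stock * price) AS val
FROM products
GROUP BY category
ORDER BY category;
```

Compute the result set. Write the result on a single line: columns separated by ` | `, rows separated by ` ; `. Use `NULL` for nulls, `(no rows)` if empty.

For each row compute stock * price.
Group by category; take SUM of the expression per group.
  Apparel: ids {19, 27, 28} → SUM(stock * price)=4472
  Auto: ids {4, 12, 13, 26, 32} → SUM(stock * price)=5904
  Garden: ids {8, 25, 29} → SUM(stock * price)=2930
  Toys: ids {1} → SUM(stock * price)=700

Apparel | 4472 ; Auto | 5904 ; Garden | 2930 ; Toys | 700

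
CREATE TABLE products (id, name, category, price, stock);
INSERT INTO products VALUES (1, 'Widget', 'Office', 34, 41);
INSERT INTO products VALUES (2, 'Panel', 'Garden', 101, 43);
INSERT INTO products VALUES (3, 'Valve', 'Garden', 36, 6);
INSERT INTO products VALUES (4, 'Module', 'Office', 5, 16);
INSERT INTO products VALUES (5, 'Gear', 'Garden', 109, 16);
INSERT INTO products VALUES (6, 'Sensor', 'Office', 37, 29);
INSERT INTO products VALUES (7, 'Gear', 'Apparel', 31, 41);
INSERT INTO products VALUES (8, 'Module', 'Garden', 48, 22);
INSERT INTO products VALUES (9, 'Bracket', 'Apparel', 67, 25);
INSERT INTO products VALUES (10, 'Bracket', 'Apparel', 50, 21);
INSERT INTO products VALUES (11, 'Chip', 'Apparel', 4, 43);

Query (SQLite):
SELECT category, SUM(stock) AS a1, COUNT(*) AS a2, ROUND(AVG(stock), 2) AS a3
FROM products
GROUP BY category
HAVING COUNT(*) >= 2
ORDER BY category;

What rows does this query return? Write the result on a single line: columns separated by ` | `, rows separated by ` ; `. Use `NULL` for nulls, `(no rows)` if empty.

Group products by category.
Per group compute: SUM(stock), COUNT(*), ROUND(AVG(stock), 2).
HAVING: drop groups with fewer than 2 rows.
  Apparel: ids {7, 9, 10, 11} → SUM(stock)=130, COUNT(*)=4, ROUND(AVG(stock), 2)=32.5
  Garden: ids {2, 3, 5, 8} → SUM(stock)=87, COUNT(*)=4, ROUND(AVG(stock), 2)=21.75
  Office: ids {1, 4, 6} → SUM(stock)=86, COUNT(*)=3, ROUND(AVG(stock), 2)=28.67

Apparel | 130 | 4 | 32.5 ; Garden | 87 | 4 | 21.75 ; Office | 86 | 3 | 28.67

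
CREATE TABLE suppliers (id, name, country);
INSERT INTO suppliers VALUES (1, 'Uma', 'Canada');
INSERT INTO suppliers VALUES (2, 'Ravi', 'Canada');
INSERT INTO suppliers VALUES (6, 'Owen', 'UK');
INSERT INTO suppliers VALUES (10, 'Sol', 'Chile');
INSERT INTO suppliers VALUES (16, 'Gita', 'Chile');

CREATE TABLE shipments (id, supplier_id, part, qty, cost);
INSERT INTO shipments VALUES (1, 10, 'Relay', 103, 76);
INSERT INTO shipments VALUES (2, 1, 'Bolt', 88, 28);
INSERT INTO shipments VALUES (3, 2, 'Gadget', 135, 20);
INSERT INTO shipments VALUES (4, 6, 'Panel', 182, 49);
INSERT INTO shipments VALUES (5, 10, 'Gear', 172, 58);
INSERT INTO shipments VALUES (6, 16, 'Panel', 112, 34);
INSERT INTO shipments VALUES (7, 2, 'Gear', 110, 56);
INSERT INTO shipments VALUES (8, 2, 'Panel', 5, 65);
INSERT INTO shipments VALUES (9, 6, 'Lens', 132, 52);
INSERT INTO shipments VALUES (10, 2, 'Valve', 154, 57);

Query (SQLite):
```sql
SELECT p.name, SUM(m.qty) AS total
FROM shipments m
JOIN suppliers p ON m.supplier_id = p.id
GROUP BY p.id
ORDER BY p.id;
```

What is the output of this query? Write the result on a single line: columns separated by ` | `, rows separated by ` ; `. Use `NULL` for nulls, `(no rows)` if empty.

Uma | 88 ; Ravi | 404 ; Owen | 314 ; Sol | 275 ; Gita | 112

Join each shipments row to its suppliers via supplier_id.
Group joined rows by suppliers.id; compute SUM(m.qty) per group.
  1: ids {2} → SUM(m.qty)=88
  2: ids {3, 7, 8, 10} → SUM(m.qty)=404
  6: ids {4, 9} → SUM(m.qty)=314
  10: ids {1, 5} → SUM(m.qty)=275
  16: ids {6} → SUM(m.qty)=112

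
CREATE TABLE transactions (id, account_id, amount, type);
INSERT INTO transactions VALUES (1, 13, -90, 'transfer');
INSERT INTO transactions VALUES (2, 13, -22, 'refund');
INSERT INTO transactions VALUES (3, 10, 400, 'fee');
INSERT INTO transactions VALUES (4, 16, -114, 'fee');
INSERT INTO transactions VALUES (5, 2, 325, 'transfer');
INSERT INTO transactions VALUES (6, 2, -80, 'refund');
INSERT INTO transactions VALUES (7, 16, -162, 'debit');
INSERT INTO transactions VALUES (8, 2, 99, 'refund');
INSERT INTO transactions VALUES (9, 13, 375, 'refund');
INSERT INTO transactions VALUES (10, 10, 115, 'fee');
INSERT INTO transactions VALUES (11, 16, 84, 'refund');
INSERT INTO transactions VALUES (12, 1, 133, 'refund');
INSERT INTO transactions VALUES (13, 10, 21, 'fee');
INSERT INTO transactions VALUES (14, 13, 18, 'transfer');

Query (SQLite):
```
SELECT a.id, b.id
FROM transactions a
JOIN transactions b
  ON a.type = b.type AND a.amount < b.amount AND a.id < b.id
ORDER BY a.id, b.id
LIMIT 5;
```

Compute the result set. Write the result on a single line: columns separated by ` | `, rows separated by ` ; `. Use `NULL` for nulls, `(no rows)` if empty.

1 | 5 ; 1 | 14 ; 2 | 8 ; 2 | 9 ; 2 | 11

Pairs (a,b) with same type, a.amount < b.amount, a.id < b.id.
type groups: debit:{7} fee:{3,4,10,13} refund:{2,6,8,9,11,12} transfer:{1,5,14}
Ordered by (a.id, b.id); first 5.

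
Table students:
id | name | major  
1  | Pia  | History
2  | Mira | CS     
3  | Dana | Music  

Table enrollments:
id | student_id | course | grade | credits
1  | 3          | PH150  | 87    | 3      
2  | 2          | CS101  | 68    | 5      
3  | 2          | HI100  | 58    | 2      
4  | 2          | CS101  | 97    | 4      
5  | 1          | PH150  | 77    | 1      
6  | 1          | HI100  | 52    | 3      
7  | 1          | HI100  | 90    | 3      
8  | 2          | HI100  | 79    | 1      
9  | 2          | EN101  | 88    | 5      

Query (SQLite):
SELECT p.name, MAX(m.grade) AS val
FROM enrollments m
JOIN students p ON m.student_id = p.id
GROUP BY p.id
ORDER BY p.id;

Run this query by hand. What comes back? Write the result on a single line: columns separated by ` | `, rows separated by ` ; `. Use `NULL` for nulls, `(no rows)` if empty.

Join each enrollments row to its students via student_id.
Group joined rows by students.id; compute MAX(m.grade) per group.
  1: ids {5, 6, 7} → MAX(m.grade)=90
  2: ids {2, 3, 4, 8, 9} → MAX(m.grade)=97
  3: ids {1} → MAX(m.grade)=87

Pia | 90 ; Mira | 97 ; Dana | 87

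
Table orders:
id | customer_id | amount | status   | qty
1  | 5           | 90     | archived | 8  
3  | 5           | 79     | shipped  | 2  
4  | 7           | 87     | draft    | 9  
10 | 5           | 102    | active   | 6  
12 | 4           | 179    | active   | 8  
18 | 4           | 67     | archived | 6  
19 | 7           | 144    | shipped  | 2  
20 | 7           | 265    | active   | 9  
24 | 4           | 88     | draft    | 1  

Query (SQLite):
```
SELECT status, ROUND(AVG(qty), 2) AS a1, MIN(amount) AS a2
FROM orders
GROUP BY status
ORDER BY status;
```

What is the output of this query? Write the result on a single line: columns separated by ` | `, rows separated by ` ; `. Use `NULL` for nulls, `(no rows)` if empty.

Group orders by status.
Per group compute: ROUND(AVG(qty), 2), MIN(amount).
  active: ids {10, 12, 20} → ROUND(AVG(qty), 2)=7.67, MIN(amount)=102
  archived: ids {1, 18} → ROUND(AVG(qty), 2)=7, MIN(amount)=67
  draft: ids {4, 24} → ROUND(AVG(qty), 2)=5, MIN(amount)=87
  shipped: ids {3, 19} → ROUND(AVG(qty), 2)=2, MIN(amount)=79

active | 7.67 | 102 ; archived | 7 | 67 ; draft | 5 | 87 ; shipped | 2 | 79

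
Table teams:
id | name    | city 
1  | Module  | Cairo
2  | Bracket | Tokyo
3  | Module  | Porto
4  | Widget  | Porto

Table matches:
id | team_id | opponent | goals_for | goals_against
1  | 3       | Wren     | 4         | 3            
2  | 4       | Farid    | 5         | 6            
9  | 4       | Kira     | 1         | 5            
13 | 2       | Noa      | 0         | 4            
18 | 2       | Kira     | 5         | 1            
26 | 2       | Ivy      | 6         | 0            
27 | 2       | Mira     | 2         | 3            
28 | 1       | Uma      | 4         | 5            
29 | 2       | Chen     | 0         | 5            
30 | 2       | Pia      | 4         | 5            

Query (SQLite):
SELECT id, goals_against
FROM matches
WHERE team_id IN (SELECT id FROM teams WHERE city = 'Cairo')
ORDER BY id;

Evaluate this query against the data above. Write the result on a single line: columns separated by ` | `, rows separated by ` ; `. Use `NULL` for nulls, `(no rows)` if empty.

Inner query: teams.id where city = 'Cairo'.
Outer: keep matches rows whose team_id is in that set.
Inner query → {1}

28 | 5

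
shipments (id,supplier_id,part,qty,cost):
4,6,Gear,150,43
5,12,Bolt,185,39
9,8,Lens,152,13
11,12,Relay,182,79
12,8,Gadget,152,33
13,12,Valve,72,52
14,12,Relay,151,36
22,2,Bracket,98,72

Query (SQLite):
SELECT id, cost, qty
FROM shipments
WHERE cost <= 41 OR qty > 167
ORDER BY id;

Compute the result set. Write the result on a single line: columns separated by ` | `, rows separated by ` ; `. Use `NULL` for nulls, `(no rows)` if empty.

cost <= 41: ids {5, 9, 12, 14}
qty > 167: ids {5, 11}
Combine with OR.

5 | 39 | 185 ; 9 | 13 | 152 ; 11 | 79 | 182 ; 12 | 33 | 152 ; 14 | 36 | 151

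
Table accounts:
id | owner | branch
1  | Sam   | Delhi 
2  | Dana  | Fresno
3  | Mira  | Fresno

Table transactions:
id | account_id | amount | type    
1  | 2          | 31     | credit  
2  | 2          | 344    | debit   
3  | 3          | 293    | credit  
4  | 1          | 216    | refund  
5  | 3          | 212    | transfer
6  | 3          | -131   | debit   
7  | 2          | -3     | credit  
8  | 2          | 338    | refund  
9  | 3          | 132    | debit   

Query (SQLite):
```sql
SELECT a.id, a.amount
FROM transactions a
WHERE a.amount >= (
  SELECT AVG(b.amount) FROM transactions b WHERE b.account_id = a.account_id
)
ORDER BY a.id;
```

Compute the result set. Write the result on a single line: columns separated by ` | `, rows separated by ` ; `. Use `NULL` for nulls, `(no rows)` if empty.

2 | 344 ; 3 | 293 ; 4 | 216 ; 5 | 212 ; 8 | 338 ; 9 | 132

For each transactions row a, compute AVG(amount) over rows sharing a.account_id.
Keep row a if a.amount >= that per-group AVG.
  account_id=1: AVG(amount) = 216.0
  account_id=2: AVG(amount) = 177.5
  account_id=3: AVG(amount) = 126.5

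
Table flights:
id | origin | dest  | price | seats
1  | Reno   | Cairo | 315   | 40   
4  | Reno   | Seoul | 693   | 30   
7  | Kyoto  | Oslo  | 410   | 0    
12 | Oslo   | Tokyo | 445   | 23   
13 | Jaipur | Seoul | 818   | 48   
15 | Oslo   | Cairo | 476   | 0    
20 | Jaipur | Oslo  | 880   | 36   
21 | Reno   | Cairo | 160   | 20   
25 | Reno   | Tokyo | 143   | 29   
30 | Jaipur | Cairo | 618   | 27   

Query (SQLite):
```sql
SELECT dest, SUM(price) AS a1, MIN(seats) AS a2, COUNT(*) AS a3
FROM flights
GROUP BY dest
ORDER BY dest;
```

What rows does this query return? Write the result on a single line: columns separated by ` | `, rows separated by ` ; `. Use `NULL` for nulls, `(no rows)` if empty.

Cairo | 1569 | 0 | 4 ; Oslo | 1290 | 0 | 2 ; Seoul | 1511 | 30 | 2 ; Tokyo | 588 | 23 | 2

Group flights by dest.
Per group compute: SUM(price), MIN(seats), COUNT(*).
  Cairo: ids {1, 15, 21, 30} → SUM(price)=1569, MIN(seats)=0, COUNT(*)=4
  Oslo: ids {7, 20} → SUM(price)=1290, MIN(seats)=0, COUNT(*)=2
  Seoul: ids {4, 13} → SUM(price)=1511, MIN(seats)=30, COUNT(*)=2
  Tokyo: ids {12, 25} → SUM(price)=588, MIN(seats)=23, COUNT(*)=2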